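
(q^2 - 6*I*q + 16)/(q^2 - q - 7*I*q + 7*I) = (q^2 - 6*I*q + 16)/(q^2 - q - 7*I*q + 7*I)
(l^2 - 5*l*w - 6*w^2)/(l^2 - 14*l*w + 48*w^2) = (-l - w)/(-l + 8*w)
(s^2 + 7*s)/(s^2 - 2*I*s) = (s + 7)/(s - 2*I)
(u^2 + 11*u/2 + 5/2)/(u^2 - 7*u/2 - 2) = (u + 5)/(u - 4)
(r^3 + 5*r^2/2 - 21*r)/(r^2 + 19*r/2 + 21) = r*(2*r - 7)/(2*r + 7)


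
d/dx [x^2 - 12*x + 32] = 2*x - 12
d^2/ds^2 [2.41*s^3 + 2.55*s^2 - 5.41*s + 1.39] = 14.46*s + 5.1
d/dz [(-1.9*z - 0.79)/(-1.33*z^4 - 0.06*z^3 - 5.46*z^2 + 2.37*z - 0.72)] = (-7.581*z^4 - 4.4308*z^3 - 10.5162*z^2 - 8.6268*z + 3.2403)/(1.7689*z^8 + 0.1596*z^7 + 14.5272*z^6 - 5.649*z^5 + 31.4424*z^4 - 25.794*z^3 + 13.4793*z^2 - 3.4128*z + 0.5184)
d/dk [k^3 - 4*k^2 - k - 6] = 3*k^2 - 8*k - 1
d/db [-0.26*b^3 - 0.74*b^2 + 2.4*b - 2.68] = -0.78*b^2 - 1.48*b + 2.4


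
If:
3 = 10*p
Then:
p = 3/10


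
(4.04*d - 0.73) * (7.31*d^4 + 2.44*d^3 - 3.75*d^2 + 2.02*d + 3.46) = 29.5324*d^5 + 4.5213*d^4 - 16.9312*d^3 + 10.8983*d^2 + 12.5038*d - 2.5258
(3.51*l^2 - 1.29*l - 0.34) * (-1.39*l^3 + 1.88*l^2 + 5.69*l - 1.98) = -4.8789*l^5 + 8.3919*l^4 + 18.0193*l^3 - 14.9291*l^2 + 0.6196*l + 0.6732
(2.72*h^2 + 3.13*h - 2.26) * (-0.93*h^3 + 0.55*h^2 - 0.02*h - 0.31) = -2.5296*h^5 - 1.4149*h^4 + 3.7689*h^3 - 2.1488*h^2 - 0.9251*h + 0.7006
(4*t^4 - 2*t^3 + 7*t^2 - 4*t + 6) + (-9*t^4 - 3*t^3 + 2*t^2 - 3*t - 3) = -5*t^4 - 5*t^3 + 9*t^2 - 7*t + 3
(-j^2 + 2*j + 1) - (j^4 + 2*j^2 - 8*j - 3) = -j^4 - 3*j^2 + 10*j + 4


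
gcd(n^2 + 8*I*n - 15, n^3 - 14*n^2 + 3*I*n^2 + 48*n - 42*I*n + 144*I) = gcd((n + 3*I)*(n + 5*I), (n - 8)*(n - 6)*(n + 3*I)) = n + 3*I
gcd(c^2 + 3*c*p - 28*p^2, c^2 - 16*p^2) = -c + 4*p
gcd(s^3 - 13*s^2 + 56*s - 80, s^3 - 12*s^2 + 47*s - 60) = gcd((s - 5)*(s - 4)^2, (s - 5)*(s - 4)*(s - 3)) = s^2 - 9*s + 20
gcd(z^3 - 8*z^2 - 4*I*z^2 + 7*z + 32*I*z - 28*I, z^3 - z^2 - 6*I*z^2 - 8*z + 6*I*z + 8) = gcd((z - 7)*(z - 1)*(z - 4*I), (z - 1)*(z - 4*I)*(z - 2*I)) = z^2 + z*(-1 - 4*I) + 4*I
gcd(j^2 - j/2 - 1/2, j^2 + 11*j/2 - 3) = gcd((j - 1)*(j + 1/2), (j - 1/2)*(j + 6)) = 1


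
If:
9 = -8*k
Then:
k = -9/8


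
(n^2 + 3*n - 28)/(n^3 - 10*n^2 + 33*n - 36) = (n + 7)/(n^2 - 6*n + 9)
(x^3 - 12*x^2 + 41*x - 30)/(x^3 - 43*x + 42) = (x - 5)/(x + 7)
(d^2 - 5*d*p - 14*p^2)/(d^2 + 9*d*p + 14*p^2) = (d - 7*p)/(d + 7*p)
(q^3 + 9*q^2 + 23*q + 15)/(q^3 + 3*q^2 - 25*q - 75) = (q + 1)/(q - 5)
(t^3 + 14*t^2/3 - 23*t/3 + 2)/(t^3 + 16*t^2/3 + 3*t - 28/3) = (3*t^2 + 17*t - 6)/(3*t^2 + 19*t + 28)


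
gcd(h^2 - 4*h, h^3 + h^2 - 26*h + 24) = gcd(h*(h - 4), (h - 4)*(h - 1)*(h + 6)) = h - 4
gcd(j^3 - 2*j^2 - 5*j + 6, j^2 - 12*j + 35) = 1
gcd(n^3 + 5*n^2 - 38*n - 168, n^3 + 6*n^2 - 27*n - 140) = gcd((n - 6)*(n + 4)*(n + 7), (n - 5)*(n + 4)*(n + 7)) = n^2 + 11*n + 28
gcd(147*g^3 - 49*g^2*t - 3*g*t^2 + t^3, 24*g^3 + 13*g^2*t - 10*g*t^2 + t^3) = -3*g + t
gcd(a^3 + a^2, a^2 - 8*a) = a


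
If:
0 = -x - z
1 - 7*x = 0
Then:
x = 1/7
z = -1/7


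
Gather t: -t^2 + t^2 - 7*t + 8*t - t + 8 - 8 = 0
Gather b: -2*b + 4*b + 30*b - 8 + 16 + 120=32*b + 128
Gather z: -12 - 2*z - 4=-2*z - 16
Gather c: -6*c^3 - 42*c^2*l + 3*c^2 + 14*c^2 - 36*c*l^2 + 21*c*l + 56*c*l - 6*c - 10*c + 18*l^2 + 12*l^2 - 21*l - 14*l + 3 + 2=-6*c^3 + c^2*(17 - 42*l) + c*(-36*l^2 + 77*l - 16) + 30*l^2 - 35*l + 5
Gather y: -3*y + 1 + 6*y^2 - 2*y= 6*y^2 - 5*y + 1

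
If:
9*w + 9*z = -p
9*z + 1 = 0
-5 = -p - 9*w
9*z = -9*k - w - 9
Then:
No Solution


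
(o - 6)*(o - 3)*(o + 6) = o^3 - 3*o^2 - 36*o + 108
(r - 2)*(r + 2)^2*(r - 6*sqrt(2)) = r^4 - 6*sqrt(2)*r^3 + 2*r^3 - 12*sqrt(2)*r^2 - 4*r^2 - 8*r + 24*sqrt(2)*r + 48*sqrt(2)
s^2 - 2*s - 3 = (s - 3)*(s + 1)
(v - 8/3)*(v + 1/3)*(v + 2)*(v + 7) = v^4 + 20*v^3/3 - 71*v^2/9 - 122*v/3 - 112/9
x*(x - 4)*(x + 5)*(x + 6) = x^4 + 7*x^3 - 14*x^2 - 120*x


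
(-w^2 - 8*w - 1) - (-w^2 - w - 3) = 2 - 7*w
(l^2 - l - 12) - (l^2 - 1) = -l - 11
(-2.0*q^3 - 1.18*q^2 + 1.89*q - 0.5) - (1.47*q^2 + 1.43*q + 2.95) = -2.0*q^3 - 2.65*q^2 + 0.46*q - 3.45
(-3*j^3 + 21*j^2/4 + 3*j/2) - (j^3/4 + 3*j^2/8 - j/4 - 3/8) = -13*j^3/4 + 39*j^2/8 + 7*j/4 + 3/8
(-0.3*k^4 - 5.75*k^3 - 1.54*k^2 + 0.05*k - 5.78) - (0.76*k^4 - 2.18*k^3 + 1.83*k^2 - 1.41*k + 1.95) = -1.06*k^4 - 3.57*k^3 - 3.37*k^2 + 1.46*k - 7.73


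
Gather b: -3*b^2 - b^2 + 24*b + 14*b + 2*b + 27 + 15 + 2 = -4*b^2 + 40*b + 44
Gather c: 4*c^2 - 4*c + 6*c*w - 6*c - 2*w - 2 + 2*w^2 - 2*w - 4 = 4*c^2 + c*(6*w - 10) + 2*w^2 - 4*w - 6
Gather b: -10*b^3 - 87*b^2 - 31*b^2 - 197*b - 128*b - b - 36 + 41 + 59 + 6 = -10*b^3 - 118*b^2 - 326*b + 70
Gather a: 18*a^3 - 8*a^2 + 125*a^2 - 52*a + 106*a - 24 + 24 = 18*a^3 + 117*a^2 + 54*a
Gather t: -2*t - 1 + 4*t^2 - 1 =4*t^2 - 2*t - 2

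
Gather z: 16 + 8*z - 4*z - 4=4*z + 12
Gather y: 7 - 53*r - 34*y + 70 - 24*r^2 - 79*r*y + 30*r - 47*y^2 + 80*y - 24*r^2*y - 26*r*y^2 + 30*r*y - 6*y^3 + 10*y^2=-24*r^2 - 23*r - 6*y^3 + y^2*(-26*r - 37) + y*(-24*r^2 - 49*r + 46) + 77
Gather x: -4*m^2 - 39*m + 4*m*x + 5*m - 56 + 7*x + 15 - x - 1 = -4*m^2 - 34*m + x*(4*m + 6) - 42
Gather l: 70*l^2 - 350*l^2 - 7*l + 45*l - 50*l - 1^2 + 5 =-280*l^2 - 12*l + 4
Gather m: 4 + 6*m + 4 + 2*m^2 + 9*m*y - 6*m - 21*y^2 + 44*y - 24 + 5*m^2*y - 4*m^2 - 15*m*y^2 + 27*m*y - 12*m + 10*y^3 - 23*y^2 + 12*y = m^2*(5*y - 2) + m*(-15*y^2 + 36*y - 12) + 10*y^3 - 44*y^2 + 56*y - 16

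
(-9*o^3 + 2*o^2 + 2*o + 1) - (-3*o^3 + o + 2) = -6*o^3 + 2*o^2 + o - 1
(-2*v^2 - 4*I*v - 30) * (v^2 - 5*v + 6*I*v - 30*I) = -2*v^4 + 10*v^3 - 16*I*v^3 - 6*v^2 + 80*I*v^2 + 30*v - 180*I*v + 900*I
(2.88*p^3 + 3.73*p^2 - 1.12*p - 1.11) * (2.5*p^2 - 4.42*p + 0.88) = 7.2*p^5 - 3.4046*p^4 - 16.7522*p^3 + 5.4578*p^2 + 3.9206*p - 0.9768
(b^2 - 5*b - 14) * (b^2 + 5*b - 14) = b^4 - 53*b^2 + 196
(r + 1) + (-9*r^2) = -9*r^2 + r + 1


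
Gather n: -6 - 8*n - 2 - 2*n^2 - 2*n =-2*n^2 - 10*n - 8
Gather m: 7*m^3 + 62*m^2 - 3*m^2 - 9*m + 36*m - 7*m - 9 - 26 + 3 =7*m^3 + 59*m^2 + 20*m - 32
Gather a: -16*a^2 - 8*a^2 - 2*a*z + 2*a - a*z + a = -24*a^2 + a*(3 - 3*z)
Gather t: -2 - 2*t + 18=16 - 2*t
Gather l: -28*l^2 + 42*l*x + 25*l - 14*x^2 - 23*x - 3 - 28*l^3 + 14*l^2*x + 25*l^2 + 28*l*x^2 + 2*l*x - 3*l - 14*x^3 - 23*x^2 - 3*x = -28*l^3 + l^2*(14*x - 3) + l*(28*x^2 + 44*x + 22) - 14*x^3 - 37*x^2 - 26*x - 3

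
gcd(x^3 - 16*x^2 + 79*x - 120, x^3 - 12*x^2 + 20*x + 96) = x - 8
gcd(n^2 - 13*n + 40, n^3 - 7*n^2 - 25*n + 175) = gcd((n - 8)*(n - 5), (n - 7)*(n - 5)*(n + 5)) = n - 5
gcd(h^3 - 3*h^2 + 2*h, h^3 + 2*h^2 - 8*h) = h^2 - 2*h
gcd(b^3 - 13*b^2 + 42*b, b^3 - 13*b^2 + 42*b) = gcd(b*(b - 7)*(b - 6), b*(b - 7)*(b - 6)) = b^3 - 13*b^2 + 42*b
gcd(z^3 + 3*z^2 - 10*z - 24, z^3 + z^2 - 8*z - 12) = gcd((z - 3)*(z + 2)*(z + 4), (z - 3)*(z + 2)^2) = z^2 - z - 6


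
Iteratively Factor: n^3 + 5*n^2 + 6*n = (n)*(n^2 + 5*n + 6) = n*(n + 2)*(n + 3)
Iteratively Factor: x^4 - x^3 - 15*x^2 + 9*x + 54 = (x + 3)*(x^3 - 4*x^2 - 3*x + 18) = (x - 3)*(x + 3)*(x^2 - x - 6) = (x - 3)^2*(x + 3)*(x + 2)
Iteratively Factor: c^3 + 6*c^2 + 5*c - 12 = (c + 3)*(c^2 + 3*c - 4) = (c + 3)*(c + 4)*(c - 1)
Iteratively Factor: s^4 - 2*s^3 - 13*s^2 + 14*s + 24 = (s - 4)*(s^3 + 2*s^2 - 5*s - 6) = (s - 4)*(s + 1)*(s^2 + s - 6) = (s - 4)*(s - 2)*(s + 1)*(s + 3)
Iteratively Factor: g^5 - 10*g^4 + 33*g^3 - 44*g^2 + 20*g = (g - 5)*(g^4 - 5*g^3 + 8*g^2 - 4*g) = (g - 5)*(g - 1)*(g^3 - 4*g^2 + 4*g) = g*(g - 5)*(g - 1)*(g^2 - 4*g + 4) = g*(g - 5)*(g - 2)*(g - 1)*(g - 2)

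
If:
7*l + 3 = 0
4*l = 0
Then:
No Solution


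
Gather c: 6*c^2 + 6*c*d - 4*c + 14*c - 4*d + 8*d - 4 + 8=6*c^2 + c*(6*d + 10) + 4*d + 4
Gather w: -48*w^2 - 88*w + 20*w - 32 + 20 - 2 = -48*w^2 - 68*w - 14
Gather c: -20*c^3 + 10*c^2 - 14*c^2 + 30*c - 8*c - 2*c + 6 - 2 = -20*c^3 - 4*c^2 + 20*c + 4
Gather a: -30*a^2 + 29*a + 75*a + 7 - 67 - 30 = -30*a^2 + 104*a - 90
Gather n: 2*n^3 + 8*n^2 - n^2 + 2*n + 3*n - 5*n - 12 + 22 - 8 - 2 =2*n^3 + 7*n^2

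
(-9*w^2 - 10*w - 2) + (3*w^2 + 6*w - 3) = -6*w^2 - 4*w - 5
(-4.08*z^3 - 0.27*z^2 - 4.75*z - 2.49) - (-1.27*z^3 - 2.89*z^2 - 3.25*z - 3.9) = -2.81*z^3 + 2.62*z^2 - 1.5*z + 1.41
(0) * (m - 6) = 0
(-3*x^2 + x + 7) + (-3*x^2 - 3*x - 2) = -6*x^2 - 2*x + 5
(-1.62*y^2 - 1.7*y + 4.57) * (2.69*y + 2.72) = -4.3578*y^3 - 8.9794*y^2 + 7.6693*y + 12.4304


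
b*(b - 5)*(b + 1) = b^3 - 4*b^2 - 5*b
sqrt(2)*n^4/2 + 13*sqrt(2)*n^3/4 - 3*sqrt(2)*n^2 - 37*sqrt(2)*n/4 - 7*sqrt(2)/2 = (n - 2)*(n + 1/2)*(n + 7)*(sqrt(2)*n/2 + sqrt(2)/2)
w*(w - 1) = w^2 - w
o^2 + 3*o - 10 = (o - 2)*(o + 5)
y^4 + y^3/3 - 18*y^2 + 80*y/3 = y*(y - 8/3)*(y - 2)*(y + 5)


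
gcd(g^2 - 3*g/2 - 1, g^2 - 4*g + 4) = g - 2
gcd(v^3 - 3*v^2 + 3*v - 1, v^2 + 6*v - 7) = v - 1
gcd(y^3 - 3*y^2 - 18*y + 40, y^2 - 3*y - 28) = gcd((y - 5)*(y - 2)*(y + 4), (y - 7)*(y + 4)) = y + 4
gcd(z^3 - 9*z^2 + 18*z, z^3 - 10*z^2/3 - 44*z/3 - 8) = z - 6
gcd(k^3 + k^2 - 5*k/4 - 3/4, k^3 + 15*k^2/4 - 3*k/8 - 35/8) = k - 1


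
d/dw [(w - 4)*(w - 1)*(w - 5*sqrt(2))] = 3*w^2 - 10*sqrt(2)*w - 10*w + 4 + 25*sqrt(2)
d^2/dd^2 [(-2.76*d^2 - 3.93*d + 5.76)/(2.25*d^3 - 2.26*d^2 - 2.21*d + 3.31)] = (-27.945*d^6 - 119.37375*d^5 + 387.4797*d^4 - 232.521594*d^3 + 232.01442*d^2 - 261.164772*d + 24.466986)/(11.390625*d^9 - 34.32375*d^8 + 0.911924999999997*d^7 + 106.154549*d^6 - 101.883813*d^5 - 81.14958*d^4 + 162.35257*d^3 - 25.783245*d^2 - 72.638943*d + 36.264691)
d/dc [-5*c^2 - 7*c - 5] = -10*c - 7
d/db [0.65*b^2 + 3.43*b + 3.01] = 1.3*b + 3.43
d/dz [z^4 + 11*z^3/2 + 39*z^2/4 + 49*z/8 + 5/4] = 4*z^3 + 33*z^2/2 + 39*z/2 + 49/8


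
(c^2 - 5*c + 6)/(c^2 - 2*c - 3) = (c - 2)/(c + 1)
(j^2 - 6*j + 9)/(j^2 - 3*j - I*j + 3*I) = (j - 3)/(j - I)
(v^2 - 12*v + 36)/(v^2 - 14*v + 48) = (v - 6)/(v - 8)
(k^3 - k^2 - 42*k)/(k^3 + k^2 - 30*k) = (k - 7)/(k - 5)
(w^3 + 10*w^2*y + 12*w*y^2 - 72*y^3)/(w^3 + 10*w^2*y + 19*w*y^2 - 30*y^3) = (-w^2 - 4*w*y + 12*y^2)/(-w^2 - 4*w*y + 5*y^2)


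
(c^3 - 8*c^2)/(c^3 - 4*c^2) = (c - 8)/(c - 4)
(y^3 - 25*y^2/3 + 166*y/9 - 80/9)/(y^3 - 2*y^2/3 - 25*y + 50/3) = (y - 8/3)/(y + 5)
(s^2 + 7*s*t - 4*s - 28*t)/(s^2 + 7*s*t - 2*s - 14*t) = (s - 4)/(s - 2)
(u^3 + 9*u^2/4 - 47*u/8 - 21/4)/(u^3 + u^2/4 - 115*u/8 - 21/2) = (u - 2)/(u - 4)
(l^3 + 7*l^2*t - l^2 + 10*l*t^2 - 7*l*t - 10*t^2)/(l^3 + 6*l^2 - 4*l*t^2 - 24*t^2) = (-l^2 - 5*l*t + l + 5*t)/(-l^2 + 2*l*t - 6*l + 12*t)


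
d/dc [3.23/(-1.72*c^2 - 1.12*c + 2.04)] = (11.1112*c + 3.6176)/(1.72*c^2 + 1.12*c - 2.04)^2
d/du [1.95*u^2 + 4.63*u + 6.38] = 3.9*u + 4.63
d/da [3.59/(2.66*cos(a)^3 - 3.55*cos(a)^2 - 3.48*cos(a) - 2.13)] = (28.6482*cos(a)^2 - 25.489*cos(a) - 12.4932)*sin(a)/(-2.66*cos(a)^3 + 3.55*cos(a)^2 + 3.48*cos(a) + 2.13)^2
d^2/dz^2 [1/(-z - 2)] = -2/(z + 2)^3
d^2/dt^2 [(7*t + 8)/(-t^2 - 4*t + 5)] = 2*(-4*(t + 2)^2*(7*t + 8) + 3*(7*t + 12)*(t^2 + 4*t - 5))/(t^2 + 4*t - 5)^3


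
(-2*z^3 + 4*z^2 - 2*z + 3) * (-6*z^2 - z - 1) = 12*z^5 - 22*z^4 + 10*z^3 - 20*z^2 - z - 3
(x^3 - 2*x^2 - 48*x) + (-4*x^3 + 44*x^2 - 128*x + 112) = -3*x^3 + 42*x^2 - 176*x + 112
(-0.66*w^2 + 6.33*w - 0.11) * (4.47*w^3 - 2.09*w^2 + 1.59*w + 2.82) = -2.9502*w^5 + 29.6745*w^4 - 14.7708*w^3 + 8.4334*w^2 + 17.6757*w - 0.3102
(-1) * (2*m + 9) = -2*m - 9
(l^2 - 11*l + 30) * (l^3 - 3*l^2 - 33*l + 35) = l^5 - 14*l^4 + 30*l^3 + 308*l^2 - 1375*l + 1050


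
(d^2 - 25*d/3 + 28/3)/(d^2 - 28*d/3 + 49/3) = (3*d - 4)/(3*d - 7)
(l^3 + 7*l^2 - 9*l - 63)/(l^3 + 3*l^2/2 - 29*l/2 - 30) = 2*(l^2 + 4*l - 21)/(2*l^2 - 3*l - 20)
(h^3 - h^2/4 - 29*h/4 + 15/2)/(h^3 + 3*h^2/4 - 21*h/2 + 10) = (h + 3)/(h + 4)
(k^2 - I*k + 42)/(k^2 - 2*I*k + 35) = (k + 6*I)/(k + 5*I)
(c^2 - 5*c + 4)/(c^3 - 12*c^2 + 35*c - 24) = (c - 4)/(c^2 - 11*c + 24)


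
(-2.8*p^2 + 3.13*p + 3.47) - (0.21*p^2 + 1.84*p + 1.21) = -3.01*p^2 + 1.29*p + 2.26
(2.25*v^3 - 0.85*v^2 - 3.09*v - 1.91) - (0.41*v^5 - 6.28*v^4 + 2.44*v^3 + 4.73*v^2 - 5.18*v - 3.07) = -0.41*v^5 + 6.28*v^4 - 0.19*v^3 - 5.58*v^2 + 2.09*v + 1.16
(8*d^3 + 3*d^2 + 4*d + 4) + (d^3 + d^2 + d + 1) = 9*d^3 + 4*d^2 + 5*d + 5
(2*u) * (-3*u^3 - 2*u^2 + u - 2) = -6*u^4 - 4*u^3 + 2*u^2 - 4*u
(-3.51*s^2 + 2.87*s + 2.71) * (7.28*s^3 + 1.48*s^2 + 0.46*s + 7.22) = -25.5528*s^5 + 15.6988*s^4 + 22.3618*s^3 - 20.0112*s^2 + 21.968*s + 19.5662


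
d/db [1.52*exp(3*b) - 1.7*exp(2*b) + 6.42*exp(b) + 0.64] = (4.56*exp(2*b) - 3.4*exp(b) + 6.42)*exp(b)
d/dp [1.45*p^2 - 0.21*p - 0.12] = 2.9*p - 0.21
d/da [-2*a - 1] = -2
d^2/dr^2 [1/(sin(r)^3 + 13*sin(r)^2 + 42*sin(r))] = (-9*sin(r)^3 - 143*sin(r)^2 - 748*sin(r) - 1430 - 498/sin(r) + 3276/sin(r)^2 + 3528/sin(r)^3)/((sin(r) + 6)^3*(sin(r) + 7)^3)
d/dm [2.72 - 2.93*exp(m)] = -2.93*exp(m)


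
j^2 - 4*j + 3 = (j - 3)*(j - 1)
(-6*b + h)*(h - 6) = -6*b*h + 36*b + h^2 - 6*h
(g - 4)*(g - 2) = g^2 - 6*g + 8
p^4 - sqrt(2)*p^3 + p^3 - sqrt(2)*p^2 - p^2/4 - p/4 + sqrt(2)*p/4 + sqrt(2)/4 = (p - 1/2)*(p + 1/2)*(p + 1)*(p - sqrt(2))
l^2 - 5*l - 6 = (l - 6)*(l + 1)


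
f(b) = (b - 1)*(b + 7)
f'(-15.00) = -24.00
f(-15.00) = 128.00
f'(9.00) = 24.00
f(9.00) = 128.00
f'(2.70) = 11.40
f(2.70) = 16.49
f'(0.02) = 6.04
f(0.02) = -6.88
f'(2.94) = 11.88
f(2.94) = 19.28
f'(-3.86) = -1.72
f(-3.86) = -15.26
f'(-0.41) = 5.18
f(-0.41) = -9.29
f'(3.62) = 13.24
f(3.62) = 27.82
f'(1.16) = 8.32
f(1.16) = 1.31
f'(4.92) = 15.84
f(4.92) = 46.73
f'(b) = 2*b + 6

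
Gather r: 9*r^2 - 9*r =9*r^2 - 9*r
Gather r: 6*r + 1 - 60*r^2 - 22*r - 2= -60*r^2 - 16*r - 1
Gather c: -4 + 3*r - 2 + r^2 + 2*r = r^2 + 5*r - 6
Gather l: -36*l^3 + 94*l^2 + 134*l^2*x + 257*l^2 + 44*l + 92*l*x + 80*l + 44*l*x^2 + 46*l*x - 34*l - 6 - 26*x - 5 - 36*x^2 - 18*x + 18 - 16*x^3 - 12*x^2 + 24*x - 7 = -36*l^3 + l^2*(134*x + 351) + l*(44*x^2 + 138*x + 90) - 16*x^3 - 48*x^2 - 20*x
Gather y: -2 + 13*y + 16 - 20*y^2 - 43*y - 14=-20*y^2 - 30*y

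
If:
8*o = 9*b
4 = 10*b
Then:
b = 2/5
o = 9/20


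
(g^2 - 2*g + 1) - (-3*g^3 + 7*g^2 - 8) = 3*g^3 - 6*g^2 - 2*g + 9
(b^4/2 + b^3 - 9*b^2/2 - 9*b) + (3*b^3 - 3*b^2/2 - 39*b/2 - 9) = b^4/2 + 4*b^3 - 6*b^2 - 57*b/2 - 9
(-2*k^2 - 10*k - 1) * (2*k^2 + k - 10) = -4*k^4 - 22*k^3 + 8*k^2 + 99*k + 10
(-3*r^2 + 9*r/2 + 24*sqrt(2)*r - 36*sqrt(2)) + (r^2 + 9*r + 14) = -2*r^2 + 27*r/2 + 24*sqrt(2)*r - 36*sqrt(2) + 14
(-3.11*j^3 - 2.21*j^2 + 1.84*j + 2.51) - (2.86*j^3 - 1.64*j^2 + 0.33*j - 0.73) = -5.97*j^3 - 0.57*j^2 + 1.51*j + 3.24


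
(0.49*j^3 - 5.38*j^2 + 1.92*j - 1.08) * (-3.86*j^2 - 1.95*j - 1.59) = -1.8914*j^5 + 19.8113*j^4 + 2.3007*j^3 + 8.979*j^2 - 0.9468*j + 1.7172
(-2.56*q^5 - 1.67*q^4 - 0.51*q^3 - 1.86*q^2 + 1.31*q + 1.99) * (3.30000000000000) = -8.448*q^5 - 5.511*q^4 - 1.683*q^3 - 6.138*q^2 + 4.323*q + 6.567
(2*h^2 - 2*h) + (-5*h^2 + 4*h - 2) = -3*h^2 + 2*h - 2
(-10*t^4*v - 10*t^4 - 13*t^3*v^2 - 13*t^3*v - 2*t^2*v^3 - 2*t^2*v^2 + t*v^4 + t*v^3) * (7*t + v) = -70*t^5*v - 70*t^5 - 101*t^4*v^2 - 101*t^4*v - 27*t^3*v^3 - 27*t^3*v^2 + 5*t^2*v^4 + 5*t^2*v^3 + t*v^5 + t*v^4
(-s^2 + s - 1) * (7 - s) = s^3 - 8*s^2 + 8*s - 7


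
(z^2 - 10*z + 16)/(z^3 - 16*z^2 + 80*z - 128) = (z - 2)/(z^2 - 8*z + 16)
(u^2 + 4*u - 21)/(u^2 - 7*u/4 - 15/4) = 4*(u + 7)/(4*u + 5)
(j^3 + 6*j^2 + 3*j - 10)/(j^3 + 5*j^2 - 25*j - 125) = (j^2 + j - 2)/(j^2 - 25)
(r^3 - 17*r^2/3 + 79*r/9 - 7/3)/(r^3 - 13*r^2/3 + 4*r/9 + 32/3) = (9*r^2 - 24*r + 7)/(9*r^2 - 12*r - 32)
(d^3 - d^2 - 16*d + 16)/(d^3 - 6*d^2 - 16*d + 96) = (d - 1)/(d - 6)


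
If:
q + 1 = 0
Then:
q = -1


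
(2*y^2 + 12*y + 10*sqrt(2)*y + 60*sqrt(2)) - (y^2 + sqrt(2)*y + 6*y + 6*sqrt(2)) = y^2 + 6*y + 9*sqrt(2)*y + 54*sqrt(2)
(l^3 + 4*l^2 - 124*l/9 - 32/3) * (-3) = -3*l^3 - 12*l^2 + 124*l/3 + 32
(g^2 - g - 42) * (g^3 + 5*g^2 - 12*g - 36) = g^5 + 4*g^4 - 59*g^3 - 234*g^2 + 540*g + 1512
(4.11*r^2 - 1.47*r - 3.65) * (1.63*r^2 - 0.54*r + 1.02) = 6.6993*r^4 - 4.6155*r^3 - 0.963499999999999*r^2 + 0.4716*r - 3.723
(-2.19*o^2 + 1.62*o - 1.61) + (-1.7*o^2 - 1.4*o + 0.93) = -3.89*o^2 + 0.22*o - 0.68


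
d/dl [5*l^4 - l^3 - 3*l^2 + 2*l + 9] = 20*l^3 - 3*l^2 - 6*l + 2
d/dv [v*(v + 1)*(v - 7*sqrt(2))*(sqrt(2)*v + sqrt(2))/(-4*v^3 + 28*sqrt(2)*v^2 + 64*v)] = (-sqrt(2)*v^4 + 28*v^3 - 49*sqrt(2)*v^2 - 476*v + 64*sqrt(2)*v - 448 + 114*sqrt(2))/(4*(v^4 - 14*sqrt(2)*v^3 + 66*v^2 + 224*sqrt(2)*v + 256))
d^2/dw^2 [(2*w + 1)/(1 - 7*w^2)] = 14*(-28*w^2*(2*w + 1) + (6*w + 1)*(7*w^2 - 1))/(7*w^2 - 1)^3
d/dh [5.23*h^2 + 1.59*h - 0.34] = 10.46*h + 1.59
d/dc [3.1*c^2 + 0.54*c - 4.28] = 6.2*c + 0.54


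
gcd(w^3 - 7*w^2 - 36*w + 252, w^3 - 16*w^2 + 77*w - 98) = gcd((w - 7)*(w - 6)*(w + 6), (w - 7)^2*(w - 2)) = w - 7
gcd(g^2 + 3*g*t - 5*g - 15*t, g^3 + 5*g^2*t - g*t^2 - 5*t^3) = 1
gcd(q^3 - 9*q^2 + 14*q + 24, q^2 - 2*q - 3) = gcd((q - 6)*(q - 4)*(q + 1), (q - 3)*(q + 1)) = q + 1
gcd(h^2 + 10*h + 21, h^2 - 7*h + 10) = 1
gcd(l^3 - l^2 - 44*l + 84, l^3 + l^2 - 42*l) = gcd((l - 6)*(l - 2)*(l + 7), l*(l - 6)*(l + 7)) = l^2 + l - 42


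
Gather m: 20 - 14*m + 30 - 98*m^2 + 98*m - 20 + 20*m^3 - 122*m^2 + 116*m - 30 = 20*m^3 - 220*m^2 + 200*m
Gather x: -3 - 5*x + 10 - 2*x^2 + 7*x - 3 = -2*x^2 + 2*x + 4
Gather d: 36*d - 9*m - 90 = 36*d - 9*m - 90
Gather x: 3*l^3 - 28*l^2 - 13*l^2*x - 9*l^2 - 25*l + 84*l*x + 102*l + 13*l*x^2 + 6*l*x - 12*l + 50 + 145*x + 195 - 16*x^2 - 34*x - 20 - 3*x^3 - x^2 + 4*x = 3*l^3 - 37*l^2 + 65*l - 3*x^3 + x^2*(13*l - 17) + x*(-13*l^2 + 90*l + 115) + 225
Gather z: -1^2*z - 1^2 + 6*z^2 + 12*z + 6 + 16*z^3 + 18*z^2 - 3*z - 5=16*z^3 + 24*z^2 + 8*z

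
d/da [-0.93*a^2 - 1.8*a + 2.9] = -1.86*a - 1.8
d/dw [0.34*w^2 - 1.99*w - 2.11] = 0.68*w - 1.99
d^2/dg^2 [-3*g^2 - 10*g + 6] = -6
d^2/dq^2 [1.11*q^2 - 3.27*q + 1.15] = 2.22000000000000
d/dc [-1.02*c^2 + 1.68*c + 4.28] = 1.68 - 2.04*c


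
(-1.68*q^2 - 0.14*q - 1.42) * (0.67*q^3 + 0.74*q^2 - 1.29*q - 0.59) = -1.1256*q^5 - 1.337*q^4 + 1.1122*q^3 + 0.121*q^2 + 1.9144*q + 0.8378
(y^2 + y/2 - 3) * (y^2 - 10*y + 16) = y^4 - 19*y^3/2 + 8*y^2 + 38*y - 48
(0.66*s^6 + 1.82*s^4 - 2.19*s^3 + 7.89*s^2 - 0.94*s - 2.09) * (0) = 0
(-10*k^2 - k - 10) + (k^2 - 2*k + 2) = -9*k^2 - 3*k - 8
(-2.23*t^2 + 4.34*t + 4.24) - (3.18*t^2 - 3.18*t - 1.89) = -5.41*t^2 + 7.52*t + 6.13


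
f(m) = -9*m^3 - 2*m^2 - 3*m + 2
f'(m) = -27*m^2 - 4*m - 3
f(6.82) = -2966.42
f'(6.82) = -1286.11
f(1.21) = -20.50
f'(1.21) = -47.37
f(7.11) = -3355.26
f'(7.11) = -1396.35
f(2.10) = -96.47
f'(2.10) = -130.47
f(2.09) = -95.17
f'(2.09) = -129.30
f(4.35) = -789.71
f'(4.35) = -531.31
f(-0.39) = 3.40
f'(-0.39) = -5.55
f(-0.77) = 7.23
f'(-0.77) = -15.93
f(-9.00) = 6428.00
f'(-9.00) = -2154.00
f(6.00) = -2032.00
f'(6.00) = -999.00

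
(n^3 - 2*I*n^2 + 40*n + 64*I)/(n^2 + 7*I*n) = (n^3 - 2*I*n^2 + 40*n + 64*I)/(n*(n + 7*I))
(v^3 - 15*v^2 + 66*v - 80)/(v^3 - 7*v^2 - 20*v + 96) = (v^2 - 7*v + 10)/(v^2 + v - 12)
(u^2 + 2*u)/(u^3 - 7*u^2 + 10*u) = (u + 2)/(u^2 - 7*u + 10)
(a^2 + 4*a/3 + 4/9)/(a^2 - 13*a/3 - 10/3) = (a + 2/3)/(a - 5)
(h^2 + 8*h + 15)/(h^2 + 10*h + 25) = (h + 3)/(h + 5)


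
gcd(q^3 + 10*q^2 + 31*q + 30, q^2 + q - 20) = q + 5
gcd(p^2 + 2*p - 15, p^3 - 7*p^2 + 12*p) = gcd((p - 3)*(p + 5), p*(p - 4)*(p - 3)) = p - 3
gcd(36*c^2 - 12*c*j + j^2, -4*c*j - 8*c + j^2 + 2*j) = 1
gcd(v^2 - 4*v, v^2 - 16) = v - 4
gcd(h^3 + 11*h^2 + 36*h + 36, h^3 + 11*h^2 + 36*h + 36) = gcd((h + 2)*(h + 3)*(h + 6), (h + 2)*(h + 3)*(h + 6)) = h^3 + 11*h^2 + 36*h + 36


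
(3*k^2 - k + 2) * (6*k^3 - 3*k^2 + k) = 18*k^5 - 15*k^4 + 18*k^3 - 7*k^2 + 2*k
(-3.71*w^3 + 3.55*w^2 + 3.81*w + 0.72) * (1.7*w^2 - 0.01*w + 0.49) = -6.307*w^5 + 6.0721*w^4 + 4.6236*w^3 + 2.9254*w^2 + 1.8597*w + 0.3528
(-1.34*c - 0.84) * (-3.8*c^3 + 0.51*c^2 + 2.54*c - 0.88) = 5.092*c^4 + 2.5086*c^3 - 3.832*c^2 - 0.9544*c + 0.7392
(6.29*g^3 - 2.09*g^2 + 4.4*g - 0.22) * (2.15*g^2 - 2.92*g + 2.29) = 13.5235*g^5 - 22.8603*g^4 + 29.9669*g^3 - 18.1071*g^2 + 10.7184*g - 0.5038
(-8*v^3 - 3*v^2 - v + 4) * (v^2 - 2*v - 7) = -8*v^5 + 13*v^4 + 61*v^3 + 27*v^2 - v - 28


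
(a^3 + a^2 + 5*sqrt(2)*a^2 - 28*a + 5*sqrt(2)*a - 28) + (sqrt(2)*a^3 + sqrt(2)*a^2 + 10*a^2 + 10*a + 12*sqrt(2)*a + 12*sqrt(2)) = a^3 + sqrt(2)*a^3 + 6*sqrt(2)*a^2 + 11*a^2 - 18*a + 17*sqrt(2)*a - 28 + 12*sqrt(2)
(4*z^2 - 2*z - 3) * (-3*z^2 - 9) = -12*z^4 + 6*z^3 - 27*z^2 + 18*z + 27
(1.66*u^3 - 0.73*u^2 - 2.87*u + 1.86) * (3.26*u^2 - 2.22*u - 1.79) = 5.4116*u^5 - 6.065*u^4 - 10.707*u^3 + 13.7417*u^2 + 1.0081*u - 3.3294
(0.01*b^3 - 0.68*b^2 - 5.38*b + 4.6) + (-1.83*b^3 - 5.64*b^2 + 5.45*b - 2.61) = -1.82*b^3 - 6.32*b^2 + 0.0700000000000003*b + 1.99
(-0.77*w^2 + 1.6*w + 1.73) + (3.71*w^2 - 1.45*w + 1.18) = 2.94*w^2 + 0.15*w + 2.91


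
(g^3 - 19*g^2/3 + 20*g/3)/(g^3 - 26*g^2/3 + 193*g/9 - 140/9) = 3*g/(3*g - 7)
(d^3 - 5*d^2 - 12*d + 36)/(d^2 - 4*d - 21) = (d^2 - 8*d + 12)/(d - 7)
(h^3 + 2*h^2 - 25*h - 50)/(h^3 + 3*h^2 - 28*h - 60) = (h + 5)/(h + 6)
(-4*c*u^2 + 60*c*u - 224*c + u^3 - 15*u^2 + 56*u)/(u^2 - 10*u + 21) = (-4*c*u + 32*c + u^2 - 8*u)/(u - 3)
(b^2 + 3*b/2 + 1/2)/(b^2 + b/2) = (b + 1)/b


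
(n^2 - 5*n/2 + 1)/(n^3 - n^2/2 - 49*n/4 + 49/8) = 4*(n - 2)/(4*n^2 - 49)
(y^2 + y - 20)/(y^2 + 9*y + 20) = (y - 4)/(y + 4)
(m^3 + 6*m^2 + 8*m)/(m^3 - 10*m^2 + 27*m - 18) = m*(m^2 + 6*m + 8)/(m^3 - 10*m^2 + 27*m - 18)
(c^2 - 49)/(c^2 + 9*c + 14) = (c - 7)/(c + 2)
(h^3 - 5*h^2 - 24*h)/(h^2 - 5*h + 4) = h*(h^2 - 5*h - 24)/(h^2 - 5*h + 4)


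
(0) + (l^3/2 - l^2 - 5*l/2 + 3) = l^3/2 - l^2 - 5*l/2 + 3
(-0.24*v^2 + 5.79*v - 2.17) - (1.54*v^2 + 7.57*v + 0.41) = -1.78*v^2 - 1.78*v - 2.58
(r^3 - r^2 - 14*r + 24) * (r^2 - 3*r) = r^5 - 4*r^4 - 11*r^3 + 66*r^2 - 72*r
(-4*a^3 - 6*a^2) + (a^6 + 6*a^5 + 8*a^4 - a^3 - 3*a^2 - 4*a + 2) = a^6 + 6*a^5 + 8*a^4 - 5*a^3 - 9*a^2 - 4*a + 2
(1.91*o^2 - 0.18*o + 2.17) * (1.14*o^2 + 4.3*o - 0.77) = 2.1774*o^4 + 8.0078*o^3 + 0.2291*o^2 + 9.4696*o - 1.6709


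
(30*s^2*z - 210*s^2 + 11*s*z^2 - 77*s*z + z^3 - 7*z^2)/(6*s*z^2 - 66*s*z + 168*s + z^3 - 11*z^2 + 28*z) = (5*s + z)/(z - 4)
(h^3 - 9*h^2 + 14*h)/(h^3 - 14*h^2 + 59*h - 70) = h/(h - 5)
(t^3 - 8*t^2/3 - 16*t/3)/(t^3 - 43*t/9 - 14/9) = 3*t*(-3*t^2 + 8*t + 16)/(-9*t^3 + 43*t + 14)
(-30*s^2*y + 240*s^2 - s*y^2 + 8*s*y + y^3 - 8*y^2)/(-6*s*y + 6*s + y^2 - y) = (5*s*y - 40*s + y^2 - 8*y)/(y - 1)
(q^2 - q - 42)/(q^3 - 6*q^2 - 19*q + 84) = (q + 6)/(q^2 + q - 12)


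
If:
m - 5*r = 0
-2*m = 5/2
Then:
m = -5/4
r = -1/4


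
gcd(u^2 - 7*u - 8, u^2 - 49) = 1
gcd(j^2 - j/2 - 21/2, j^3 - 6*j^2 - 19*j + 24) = j + 3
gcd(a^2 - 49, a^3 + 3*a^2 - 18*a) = 1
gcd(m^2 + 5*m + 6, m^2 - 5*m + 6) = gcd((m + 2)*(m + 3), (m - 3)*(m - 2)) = 1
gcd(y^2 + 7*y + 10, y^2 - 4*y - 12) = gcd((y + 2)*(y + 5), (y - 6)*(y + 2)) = y + 2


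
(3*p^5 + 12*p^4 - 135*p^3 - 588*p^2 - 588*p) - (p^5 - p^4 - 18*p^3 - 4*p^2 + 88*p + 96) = 2*p^5 + 13*p^4 - 117*p^3 - 584*p^2 - 676*p - 96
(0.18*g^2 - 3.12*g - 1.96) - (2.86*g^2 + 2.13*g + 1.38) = -2.68*g^2 - 5.25*g - 3.34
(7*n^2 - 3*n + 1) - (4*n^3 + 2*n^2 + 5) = -4*n^3 + 5*n^2 - 3*n - 4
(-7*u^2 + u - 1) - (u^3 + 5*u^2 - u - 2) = -u^3 - 12*u^2 + 2*u + 1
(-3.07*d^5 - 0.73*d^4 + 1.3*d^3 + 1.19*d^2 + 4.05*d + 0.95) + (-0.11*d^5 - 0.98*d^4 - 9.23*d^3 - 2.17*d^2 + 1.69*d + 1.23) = -3.18*d^5 - 1.71*d^4 - 7.93*d^3 - 0.98*d^2 + 5.74*d + 2.18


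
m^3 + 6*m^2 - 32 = (m - 2)*(m + 4)^2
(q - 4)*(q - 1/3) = q^2 - 13*q/3 + 4/3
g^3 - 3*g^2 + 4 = (g - 2)^2*(g + 1)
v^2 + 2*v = v*(v + 2)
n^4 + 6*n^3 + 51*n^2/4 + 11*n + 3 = (n + 1/2)*(n + 3/2)*(n + 2)^2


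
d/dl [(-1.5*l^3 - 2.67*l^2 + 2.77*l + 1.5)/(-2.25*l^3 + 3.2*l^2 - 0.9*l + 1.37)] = (-10.8075*l^4 + 15.165*l^3 - 2.501*l^2 - 16.9158*l + 5.1449)/(5.0625*l^6 - 14.4*l^5 + 14.29*l^4 - 11.925*l^3 + 9.578*l^2 - 2.466*l + 1.8769)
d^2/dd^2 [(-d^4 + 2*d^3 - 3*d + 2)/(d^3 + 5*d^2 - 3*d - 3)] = 2*(-38*d^3 - 69*d^2 - 72*d - 75)/(d^6 + 18*d^5 + 117*d^4 + 324*d^3 + 351*d^2 + 162*d + 27)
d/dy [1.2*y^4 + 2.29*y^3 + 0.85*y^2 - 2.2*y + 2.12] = 4.8*y^3 + 6.87*y^2 + 1.7*y - 2.2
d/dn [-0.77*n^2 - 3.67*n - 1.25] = -1.54*n - 3.67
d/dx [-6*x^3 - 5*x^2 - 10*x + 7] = -18*x^2 - 10*x - 10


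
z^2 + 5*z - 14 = (z - 2)*(z + 7)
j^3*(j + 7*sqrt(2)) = j^4 + 7*sqrt(2)*j^3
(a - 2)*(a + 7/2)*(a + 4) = a^3 + 11*a^2/2 - a - 28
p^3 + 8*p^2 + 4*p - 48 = (p - 2)*(p + 4)*(p + 6)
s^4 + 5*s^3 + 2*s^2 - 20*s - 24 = (s - 2)*(s + 2)^2*(s + 3)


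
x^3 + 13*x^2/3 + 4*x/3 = x*(x + 1/3)*(x + 4)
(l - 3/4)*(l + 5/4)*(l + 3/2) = l^3 + 2*l^2 - 3*l/16 - 45/32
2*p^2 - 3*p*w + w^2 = (-2*p + w)*(-p + w)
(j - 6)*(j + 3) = j^2 - 3*j - 18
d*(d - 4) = d^2 - 4*d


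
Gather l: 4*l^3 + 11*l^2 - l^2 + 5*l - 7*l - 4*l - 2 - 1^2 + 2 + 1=4*l^3 + 10*l^2 - 6*l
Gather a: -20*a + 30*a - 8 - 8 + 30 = 10*a + 14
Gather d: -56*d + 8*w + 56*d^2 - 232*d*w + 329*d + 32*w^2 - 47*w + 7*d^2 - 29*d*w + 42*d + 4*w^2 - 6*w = 63*d^2 + d*(315 - 261*w) + 36*w^2 - 45*w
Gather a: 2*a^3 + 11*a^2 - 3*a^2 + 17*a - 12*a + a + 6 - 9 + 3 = 2*a^3 + 8*a^2 + 6*a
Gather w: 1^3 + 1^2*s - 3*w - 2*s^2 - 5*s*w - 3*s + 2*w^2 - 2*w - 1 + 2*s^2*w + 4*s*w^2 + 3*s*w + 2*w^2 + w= -2*s^2 - 2*s + w^2*(4*s + 4) + w*(2*s^2 - 2*s - 4)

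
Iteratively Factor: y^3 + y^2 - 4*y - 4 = (y + 1)*(y^2 - 4) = (y + 1)*(y + 2)*(y - 2)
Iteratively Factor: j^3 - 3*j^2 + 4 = (j - 2)*(j^2 - j - 2) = (j - 2)^2*(j + 1)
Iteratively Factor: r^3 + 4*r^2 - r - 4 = (r + 4)*(r^2 - 1) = (r + 1)*(r + 4)*(r - 1)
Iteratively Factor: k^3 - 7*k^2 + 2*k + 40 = (k + 2)*(k^2 - 9*k + 20) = (k - 4)*(k + 2)*(k - 5)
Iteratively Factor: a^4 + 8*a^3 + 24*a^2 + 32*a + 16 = (a + 2)*(a^3 + 6*a^2 + 12*a + 8) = (a + 2)^2*(a^2 + 4*a + 4) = (a + 2)^3*(a + 2)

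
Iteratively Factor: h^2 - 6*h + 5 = (h - 1)*(h - 5)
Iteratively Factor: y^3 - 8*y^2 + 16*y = (y)*(y^2 - 8*y + 16) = y*(y - 4)*(y - 4)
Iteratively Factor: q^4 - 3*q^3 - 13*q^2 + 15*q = (q - 5)*(q^3 + 2*q^2 - 3*q) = q*(q - 5)*(q^2 + 2*q - 3) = q*(q - 5)*(q + 3)*(q - 1)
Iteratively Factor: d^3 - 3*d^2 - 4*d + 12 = (d - 2)*(d^2 - d - 6) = (d - 2)*(d + 2)*(d - 3)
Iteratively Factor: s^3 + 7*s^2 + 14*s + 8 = (s + 2)*(s^2 + 5*s + 4) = (s + 1)*(s + 2)*(s + 4)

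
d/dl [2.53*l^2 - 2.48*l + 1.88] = 5.06*l - 2.48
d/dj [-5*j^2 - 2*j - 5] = -10*j - 2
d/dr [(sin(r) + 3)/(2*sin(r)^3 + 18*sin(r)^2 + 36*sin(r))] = -(sin(r) + 3)*cos(r)/((sin(r) + 6)^2*sin(r)^2)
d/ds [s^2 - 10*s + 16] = 2*s - 10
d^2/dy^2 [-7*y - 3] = 0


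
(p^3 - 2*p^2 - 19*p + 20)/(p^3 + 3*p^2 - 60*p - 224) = (p^2 - 6*p + 5)/(p^2 - p - 56)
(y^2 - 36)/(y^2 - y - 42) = (y - 6)/(y - 7)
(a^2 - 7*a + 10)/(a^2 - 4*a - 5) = (a - 2)/(a + 1)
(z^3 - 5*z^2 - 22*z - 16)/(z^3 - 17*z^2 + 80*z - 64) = (z^2 + 3*z + 2)/(z^2 - 9*z + 8)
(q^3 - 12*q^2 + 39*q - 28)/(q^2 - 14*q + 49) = (q^2 - 5*q + 4)/(q - 7)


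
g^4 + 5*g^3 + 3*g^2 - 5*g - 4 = (g - 1)*(g + 1)^2*(g + 4)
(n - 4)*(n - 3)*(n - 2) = n^3 - 9*n^2 + 26*n - 24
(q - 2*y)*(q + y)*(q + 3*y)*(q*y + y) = q^4*y + 2*q^3*y^2 + q^3*y - 5*q^2*y^3 + 2*q^2*y^2 - 6*q*y^4 - 5*q*y^3 - 6*y^4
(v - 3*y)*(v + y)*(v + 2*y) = v^3 - 7*v*y^2 - 6*y^3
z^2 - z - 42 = (z - 7)*(z + 6)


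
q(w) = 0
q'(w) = 0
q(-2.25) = 0.00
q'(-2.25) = 0.00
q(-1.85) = 0.00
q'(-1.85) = 0.00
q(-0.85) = 0.00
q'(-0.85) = 0.00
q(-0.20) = 0.00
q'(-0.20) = 0.00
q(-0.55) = 0.00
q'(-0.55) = 0.00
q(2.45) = 0.00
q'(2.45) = 0.00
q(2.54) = 0.00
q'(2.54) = 0.00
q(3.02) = 0.00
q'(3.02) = 0.00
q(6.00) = 0.00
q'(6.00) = 0.00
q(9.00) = 0.00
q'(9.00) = 0.00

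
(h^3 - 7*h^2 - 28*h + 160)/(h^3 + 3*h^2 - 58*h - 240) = (h - 4)/(h + 6)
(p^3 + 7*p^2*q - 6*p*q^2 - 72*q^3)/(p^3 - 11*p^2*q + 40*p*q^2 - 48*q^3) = (p^2 + 10*p*q + 24*q^2)/(p^2 - 8*p*q + 16*q^2)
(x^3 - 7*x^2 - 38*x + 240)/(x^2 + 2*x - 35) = (x^2 - 2*x - 48)/(x + 7)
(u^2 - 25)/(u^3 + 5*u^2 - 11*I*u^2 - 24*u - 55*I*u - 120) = (u - 5)/(u^2 - 11*I*u - 24)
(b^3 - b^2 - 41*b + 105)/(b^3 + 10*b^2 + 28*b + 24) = (b^3 - b^2 - 41*b + 105)/(b^3 + 10*b^2 + 28*b + 24)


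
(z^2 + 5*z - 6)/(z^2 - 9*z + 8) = (z + 6)/(z - 8)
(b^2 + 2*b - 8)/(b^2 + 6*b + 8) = (b - 2)/(b + 2)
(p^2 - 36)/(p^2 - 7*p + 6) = (p + 6)/(p - 1)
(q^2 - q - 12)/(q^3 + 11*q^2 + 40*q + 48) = (q - 4)/(q^2 + 8*q + 16)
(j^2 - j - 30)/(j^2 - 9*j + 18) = (j + 5)/(j - 3)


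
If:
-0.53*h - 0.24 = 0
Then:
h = -0.45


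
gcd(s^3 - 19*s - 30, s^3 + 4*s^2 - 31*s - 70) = s^2 - 3*s - 10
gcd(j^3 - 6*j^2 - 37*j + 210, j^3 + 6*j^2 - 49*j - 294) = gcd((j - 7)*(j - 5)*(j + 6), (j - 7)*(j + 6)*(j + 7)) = j^2 - j - 42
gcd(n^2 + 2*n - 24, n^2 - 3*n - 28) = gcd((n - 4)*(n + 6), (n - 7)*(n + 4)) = 1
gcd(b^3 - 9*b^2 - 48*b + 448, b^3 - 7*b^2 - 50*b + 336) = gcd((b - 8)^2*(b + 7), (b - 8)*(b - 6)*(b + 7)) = b^2 - b - 56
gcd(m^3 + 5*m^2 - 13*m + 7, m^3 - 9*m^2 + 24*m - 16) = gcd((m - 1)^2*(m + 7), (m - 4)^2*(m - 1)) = m - 1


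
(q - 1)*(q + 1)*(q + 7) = q^3 + 7*q^2 - q - 7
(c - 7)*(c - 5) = c^2 - 12*c + 35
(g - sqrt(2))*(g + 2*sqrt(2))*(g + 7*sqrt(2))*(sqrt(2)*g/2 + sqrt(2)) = sqrt(2)*g^4/2 + sqrt(2)*g^3 + 8*g^3 + 5*sqrt(2)*g^2 + 16*g^2 - 28*g + 10*sqrt(2)*g - 56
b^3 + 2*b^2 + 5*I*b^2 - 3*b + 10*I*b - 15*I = (b - 1)*(b + 3)*(b + 5*I)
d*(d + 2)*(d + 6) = d^3 + 8*d^2 + 12*d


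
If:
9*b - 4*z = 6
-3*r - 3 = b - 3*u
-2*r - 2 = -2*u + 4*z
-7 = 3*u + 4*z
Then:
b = 18/25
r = -56/15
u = -187/75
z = 3/25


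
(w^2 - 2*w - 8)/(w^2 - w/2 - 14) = 2*(w + 2)/(2*w + 7)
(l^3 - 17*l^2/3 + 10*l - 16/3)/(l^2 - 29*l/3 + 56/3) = (l^2 - 3*l + 2)/(l - 7)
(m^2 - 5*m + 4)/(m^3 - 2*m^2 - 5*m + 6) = (m - 4)/(m^2 - m - 6)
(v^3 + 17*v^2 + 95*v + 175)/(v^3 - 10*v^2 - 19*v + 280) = (v^2 + 12*v + 35)/(v^2 - 15*v + 56)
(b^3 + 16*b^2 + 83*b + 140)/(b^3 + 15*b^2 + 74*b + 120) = (b + 7)/(b + 6)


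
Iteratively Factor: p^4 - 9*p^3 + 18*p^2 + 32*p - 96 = (p + 2)*(p^3 - 11*p^2 + 40*p - 48) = (p - 4)*(p + 2)*(p^2 - 7*p + 12) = (p - 4)^2*(p + 2)*(p - 3)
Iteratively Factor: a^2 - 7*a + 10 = (a - 2)*(a - 5)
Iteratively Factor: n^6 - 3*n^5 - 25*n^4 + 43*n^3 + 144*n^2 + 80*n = (n - 5)*(n^5 + 2*n^4 - 15*n^3 - 32*n^2 - 16*n) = (n - 5)*(n - 4)*(n^4 + 6*n^3 + 9*n^2 + 4*n) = n*(n - 5)*(n - 4)*(n^3 + 6*n^2 + 9*n + 4) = n*(n - 5)*(n - 4)*(n + 1)*(n^2 + 5*n + 4) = n*(n - 5)*(n - 4)*(n + 1)^2*(n + 4)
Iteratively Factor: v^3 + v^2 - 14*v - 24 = (v + 3)*(v^2 - 2*v - 8) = (v + 2)*(v + 3)*(v - 4)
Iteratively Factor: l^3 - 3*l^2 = (l)*(l^2 - 3*l) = l^2*(l - 3)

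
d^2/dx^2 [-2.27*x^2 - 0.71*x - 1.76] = -4.54000000000000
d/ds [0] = 0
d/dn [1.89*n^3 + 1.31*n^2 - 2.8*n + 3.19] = 5.67*n^2 + 2.62*n - 2.8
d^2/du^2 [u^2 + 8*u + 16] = 2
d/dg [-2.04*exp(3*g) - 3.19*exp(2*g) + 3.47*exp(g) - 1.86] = (-6.12*exp(2*g) - 6.38*exp(g) + 3.47)*exp(g)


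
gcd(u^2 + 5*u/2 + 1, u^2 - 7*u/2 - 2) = u + 1/2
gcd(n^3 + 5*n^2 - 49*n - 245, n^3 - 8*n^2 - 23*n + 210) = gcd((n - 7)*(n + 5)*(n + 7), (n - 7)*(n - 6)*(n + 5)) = n^2 - 2*n - 35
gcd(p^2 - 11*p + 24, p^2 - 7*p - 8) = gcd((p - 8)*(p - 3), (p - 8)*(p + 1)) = p - 8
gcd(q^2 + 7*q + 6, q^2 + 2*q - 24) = q + 6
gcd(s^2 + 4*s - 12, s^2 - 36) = s + 6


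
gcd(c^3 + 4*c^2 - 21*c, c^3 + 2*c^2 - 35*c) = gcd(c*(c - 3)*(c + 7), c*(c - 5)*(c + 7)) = c^2 + 7*c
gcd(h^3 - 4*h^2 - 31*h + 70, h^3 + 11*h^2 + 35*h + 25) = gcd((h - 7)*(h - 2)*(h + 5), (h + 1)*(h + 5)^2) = h + 5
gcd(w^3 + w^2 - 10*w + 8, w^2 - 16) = w + 4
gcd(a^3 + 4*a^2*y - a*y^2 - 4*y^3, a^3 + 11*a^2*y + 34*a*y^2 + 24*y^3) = a^2 + 5*a*y + 4*y^2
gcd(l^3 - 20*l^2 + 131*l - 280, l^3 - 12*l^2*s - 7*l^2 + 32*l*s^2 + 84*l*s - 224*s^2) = l - 7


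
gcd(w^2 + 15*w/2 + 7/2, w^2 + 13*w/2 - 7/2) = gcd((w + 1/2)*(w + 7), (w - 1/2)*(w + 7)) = w + 7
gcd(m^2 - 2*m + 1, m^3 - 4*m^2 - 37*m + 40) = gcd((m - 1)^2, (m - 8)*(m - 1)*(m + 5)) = m - 1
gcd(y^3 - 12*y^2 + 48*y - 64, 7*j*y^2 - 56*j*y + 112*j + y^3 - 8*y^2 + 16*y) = y^2 - 8*y + 16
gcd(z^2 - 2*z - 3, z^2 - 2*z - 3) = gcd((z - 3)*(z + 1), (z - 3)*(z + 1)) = z^2 - 2*z - 3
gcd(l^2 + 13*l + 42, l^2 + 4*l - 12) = l + 6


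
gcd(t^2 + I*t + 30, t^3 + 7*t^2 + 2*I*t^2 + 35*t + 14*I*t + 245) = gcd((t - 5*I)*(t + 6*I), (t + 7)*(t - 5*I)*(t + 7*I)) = t - 5*I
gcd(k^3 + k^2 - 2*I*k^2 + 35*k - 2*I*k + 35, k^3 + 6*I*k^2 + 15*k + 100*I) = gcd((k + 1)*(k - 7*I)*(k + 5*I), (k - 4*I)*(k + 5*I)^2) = k + 5*I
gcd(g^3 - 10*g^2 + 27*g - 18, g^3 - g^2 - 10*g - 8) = 1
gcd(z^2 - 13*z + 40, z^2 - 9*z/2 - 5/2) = z - 5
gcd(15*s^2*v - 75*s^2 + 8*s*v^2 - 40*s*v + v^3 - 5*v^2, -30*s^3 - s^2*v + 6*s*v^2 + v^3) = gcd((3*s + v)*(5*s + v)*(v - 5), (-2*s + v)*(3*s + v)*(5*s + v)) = 15*s^2 + 8*s*v + v^2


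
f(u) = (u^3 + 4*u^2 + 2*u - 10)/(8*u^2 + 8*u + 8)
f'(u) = (-16*u - 8)*(u^3 + 4*u^2 + 2*u - 10)/(8*u^2 + 8*u + 8)^2 + (3*u^2 + 8*u + 2)/(8*u^2 + 8*u + 8) = (u^4 + 2*u^3 + 5*u^2 + 28*u + 12)/(8*(u^4 + 2*u^3 + 3*u^2 + 2*u + 1))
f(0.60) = -0.46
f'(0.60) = 1.01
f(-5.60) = -0.33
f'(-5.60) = 0.11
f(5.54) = 0.99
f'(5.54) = 0.14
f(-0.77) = -1.46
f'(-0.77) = -1.32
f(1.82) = 0.26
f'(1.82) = 0.34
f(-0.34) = -1.65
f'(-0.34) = 0.62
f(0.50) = -0.56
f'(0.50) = 1.12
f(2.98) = 0.56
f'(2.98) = 0.21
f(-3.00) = -0.12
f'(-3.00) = 0.00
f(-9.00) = -0.74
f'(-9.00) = 0.12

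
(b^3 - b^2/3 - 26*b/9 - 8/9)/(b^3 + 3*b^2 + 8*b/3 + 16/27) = 3*(b - 2)/(3*b + 4)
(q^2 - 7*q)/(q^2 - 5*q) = (q - 7)/(q - 5)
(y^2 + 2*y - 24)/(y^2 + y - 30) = (y - 4)/(y - 5)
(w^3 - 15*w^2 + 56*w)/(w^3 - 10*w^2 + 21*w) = (w - 8)/(w - 3)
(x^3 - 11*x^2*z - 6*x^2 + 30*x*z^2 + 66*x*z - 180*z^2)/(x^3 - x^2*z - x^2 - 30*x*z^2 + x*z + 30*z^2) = (x^2 - 5*x*z - 6*x + 30*z)/(x^2 + 5*x*z - x - 5*z)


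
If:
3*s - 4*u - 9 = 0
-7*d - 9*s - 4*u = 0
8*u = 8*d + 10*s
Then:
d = -63/17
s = 99/34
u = -9/136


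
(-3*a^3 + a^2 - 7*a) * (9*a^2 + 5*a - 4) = -27*a^5 - 6*a^4 - 46*a^3 - 39*a^2 + 28*a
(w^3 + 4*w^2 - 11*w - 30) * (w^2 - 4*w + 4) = w^5 - 23*w^3 + 30*w^2 + 76*w - 120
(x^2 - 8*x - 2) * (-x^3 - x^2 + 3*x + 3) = -x^5 + 7*x^4 + 13*x^3 - 19*x^2 - 30*x - 6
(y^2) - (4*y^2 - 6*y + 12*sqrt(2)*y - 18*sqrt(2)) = -3*y^2 - 12*sqrt(2)*y + 6*y + 18*sqrt(2)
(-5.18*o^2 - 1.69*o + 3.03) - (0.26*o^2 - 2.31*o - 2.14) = -5.44*o^2 + 0.62*o + 5.17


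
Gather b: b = b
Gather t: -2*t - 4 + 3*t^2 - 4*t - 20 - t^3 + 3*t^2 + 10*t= -t^3 + 6*t^2 + 4*t - 24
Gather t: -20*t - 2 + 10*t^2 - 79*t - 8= 10*t^2 - 99*t - 10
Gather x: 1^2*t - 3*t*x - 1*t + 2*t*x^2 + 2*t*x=2*t*x^2 - t*x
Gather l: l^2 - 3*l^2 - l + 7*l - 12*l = -2*l^2 - 6*l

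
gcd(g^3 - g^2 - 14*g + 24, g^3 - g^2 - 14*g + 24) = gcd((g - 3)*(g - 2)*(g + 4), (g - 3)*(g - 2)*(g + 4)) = g^3 - g^2 - 14*g + 24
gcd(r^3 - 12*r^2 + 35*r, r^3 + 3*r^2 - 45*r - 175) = r - 7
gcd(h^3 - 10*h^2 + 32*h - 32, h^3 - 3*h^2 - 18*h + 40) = h - 2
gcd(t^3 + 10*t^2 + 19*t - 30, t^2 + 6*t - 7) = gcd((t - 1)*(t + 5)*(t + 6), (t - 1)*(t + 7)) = t - 1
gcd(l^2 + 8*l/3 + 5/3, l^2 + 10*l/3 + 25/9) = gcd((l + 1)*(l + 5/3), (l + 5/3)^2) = l + 5/3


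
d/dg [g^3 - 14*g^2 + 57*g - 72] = 3*g^2 - 28*g + 57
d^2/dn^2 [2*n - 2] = 0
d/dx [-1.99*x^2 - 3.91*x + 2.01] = -3.98*x - 3.91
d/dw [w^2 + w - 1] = 2*w + 1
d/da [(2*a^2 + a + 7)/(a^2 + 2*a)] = (3*a^2 - 14*a - 14)/(a^2*(a^2 + 4*a + 4))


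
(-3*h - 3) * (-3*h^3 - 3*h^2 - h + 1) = 9*h^4 + 18*h^3 + 12*h^2 - 3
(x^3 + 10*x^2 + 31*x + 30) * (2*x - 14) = 2*x^4 + 6*x^3 - 78*x^2 - 374*x - 420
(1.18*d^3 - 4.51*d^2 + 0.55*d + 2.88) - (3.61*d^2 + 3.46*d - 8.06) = 1.18*d^3 - 8.12*d^2 - 2.91*d + 10.94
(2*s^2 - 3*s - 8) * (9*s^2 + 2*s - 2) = 18*s^4 - 23*s^3 - 82*s^2 - 10*s + 16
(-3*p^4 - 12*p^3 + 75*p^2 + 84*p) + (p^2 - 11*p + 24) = -3*p^4 - 12*p^3 + 76*p^2 + 73*p + 24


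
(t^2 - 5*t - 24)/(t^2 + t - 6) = (t - 8)/(t - 2)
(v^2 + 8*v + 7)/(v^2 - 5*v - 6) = (v + 7)/(v - 6)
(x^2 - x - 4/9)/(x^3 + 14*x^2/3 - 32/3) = (x + 1/3)/(x^2 + 6*x + 8)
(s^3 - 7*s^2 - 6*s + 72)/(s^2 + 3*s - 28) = (s^2 - 3*s - 18)/(s + 7)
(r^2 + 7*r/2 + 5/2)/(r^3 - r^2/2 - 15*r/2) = (r + 1)/(r*(r - 3))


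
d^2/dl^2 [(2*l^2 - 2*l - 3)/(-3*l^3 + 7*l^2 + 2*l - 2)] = 6*(-6*l^6 + 18*l^5 - 94*l^3 + 77*l^2 + 52*l + 18)/(27*l^9 - 189*l^8 + 387*l^7 - 37*l^6 - 510*l^5 + 138*l^4 + 196*l^3 - 60*l^2 - 24*l + 8)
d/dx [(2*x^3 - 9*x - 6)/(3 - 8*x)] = (-32*x^3 + 18*x^2 - 75)/(64*x^2 - 48*x + 9)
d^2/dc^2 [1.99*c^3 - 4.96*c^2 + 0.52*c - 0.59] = 11.94*c - 9.92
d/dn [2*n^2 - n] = 4*n - 1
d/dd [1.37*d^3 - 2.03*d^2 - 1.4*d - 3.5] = 4.11*d^2 - 4.06*d - 1.4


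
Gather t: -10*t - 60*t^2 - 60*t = -60*t^2 - 70*t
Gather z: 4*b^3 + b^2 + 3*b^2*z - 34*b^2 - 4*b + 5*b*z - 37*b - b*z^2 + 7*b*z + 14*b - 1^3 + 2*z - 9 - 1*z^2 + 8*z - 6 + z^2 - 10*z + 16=4*b^3 - 33*b^2 - b*z^2 - 27*b + z*(3*b^2 + 12*b)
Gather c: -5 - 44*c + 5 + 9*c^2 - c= 9*c^2 - 45*c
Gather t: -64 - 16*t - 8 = -16*t - 72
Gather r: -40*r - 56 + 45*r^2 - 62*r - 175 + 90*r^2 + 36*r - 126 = 135*r^2 - 66*r - 357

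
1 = 1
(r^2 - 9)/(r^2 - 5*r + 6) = (r + 3)/(r - 2)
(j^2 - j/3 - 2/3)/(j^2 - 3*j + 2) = (j + 2/3)/(j - 2)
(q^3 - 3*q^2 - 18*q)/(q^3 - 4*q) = (q^2 - 3*q - 18)/(q^2 - 4)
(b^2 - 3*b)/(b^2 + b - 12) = b/(b + 4)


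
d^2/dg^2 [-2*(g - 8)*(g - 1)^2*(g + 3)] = -24*g^2 + 84*g + 52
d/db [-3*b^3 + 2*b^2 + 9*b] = -9*b^2 + 4*b + 9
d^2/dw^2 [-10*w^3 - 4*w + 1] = -60*w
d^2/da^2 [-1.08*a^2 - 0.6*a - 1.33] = -2.16000000000000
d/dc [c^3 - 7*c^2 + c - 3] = 3*c^2 - 14*c + 1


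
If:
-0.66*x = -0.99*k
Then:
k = 0.666666666666667*x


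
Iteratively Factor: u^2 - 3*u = (u)*(u - 3)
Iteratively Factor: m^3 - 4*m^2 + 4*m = (m - 2)*(m^2 - 2*m) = (m - 2)^2*(m)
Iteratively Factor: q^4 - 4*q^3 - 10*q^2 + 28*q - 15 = (q - 5)*(q^3 + q^2 - 5*q + 3) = (q - 5)*(q - 1)*(q^2 + 2*q - 3) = (q - 5)*(q - 1)^2*(q + 3)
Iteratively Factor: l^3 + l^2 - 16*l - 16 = (l + 1)*(l^2 - 16) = (l - 4)*(l + 1)*(l + 4)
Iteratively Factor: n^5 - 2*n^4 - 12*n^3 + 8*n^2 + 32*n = (n - 4)*(n^4 + 2*n^3 - 4*n^2 - 8*n) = (n - 4)*(n + 2)*(n^3 - 4*n) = (n - 4)*(n - 2)*(n + 2)*(n^2 + 2*n) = (n - 4)*(n - 2)*(n + 2)^2*(n)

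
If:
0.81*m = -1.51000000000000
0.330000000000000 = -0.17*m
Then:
No Solution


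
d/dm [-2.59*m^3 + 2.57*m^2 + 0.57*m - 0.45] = -7.77*m^2 + 5.14*m + 0.57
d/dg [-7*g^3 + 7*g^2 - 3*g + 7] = -21*g^2 + 14*g - 3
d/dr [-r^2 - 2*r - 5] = -2*r - 2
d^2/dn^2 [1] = 0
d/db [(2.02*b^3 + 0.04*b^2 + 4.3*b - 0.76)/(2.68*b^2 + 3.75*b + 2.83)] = (5.4136*b^4 + 15.15*b^3 + 5.7758*b^2 + 4.3*b + 15.019)/(7.1824*b^4 + 20.1*b^3 + 29.2313*b^2 + 21.225*b + 8.0089)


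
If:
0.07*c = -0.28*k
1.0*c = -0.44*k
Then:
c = 0.00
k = 0.00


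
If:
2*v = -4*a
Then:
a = -v/2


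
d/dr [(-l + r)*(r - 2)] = -l + 2*r - 2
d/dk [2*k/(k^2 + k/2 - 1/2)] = 4*(2*k^2 - k*(4*k + 1) + k - 1)/(2*k^2 + k - 1)^2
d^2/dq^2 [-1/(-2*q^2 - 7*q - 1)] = 2*(-4*q^2 - 14*q + (4*q + 7)^2 - 2)/(2*q^2 + 7*q + 1)^3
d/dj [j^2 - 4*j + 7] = 2*j - 4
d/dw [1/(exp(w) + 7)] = -exp(w)/(exp(w) + 7)^2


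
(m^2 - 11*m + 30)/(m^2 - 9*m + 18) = (m - 5)/(m - 3)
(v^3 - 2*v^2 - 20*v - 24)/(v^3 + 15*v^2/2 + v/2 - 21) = 2*(v^2 - 4*v - 12)/(2*v^2 + 11*v - 21)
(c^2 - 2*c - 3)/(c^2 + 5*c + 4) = (c - 3)/(c + 4)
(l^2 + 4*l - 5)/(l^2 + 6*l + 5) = (l - 1)/(l + 1)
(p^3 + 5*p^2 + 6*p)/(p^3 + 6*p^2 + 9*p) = (p + 2)/(p + 3)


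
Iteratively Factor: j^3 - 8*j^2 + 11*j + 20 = (j - 4)*(j^2 - 4*j - 5) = (j - 5)*(j - 4)*(j + 1)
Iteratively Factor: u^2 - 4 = (u - 2)*(u + 2)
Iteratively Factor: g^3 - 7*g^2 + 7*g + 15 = (g - 5)*(g^2 - 2*g - 3) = (g - 5)*(g + 1)*(g - 3)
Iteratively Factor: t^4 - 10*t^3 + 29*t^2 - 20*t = (t - 1)*(t^3 - 9*t^2 + 20*t) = (t - 5)*(t - 1)*(t^2 - 4*t) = t*(t - 5)*(t - 1)*(t - 4)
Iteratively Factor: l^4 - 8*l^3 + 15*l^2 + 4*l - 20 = (l - 2)*(l^3 - 6*l^2 + 3*l + 10) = (l - 5)*(l - 2)*(l^2 - l - 2) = (l - 5)*(l - 2)*(l + 1)*(l - 2)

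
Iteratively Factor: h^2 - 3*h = (h)*(h - 3)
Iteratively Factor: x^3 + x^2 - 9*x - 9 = (x + 1)*(x^2 - 9) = (x - 3)*(x + 1)*(x + 3)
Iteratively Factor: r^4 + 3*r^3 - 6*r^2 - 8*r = (r)*(r^3 + 3*r^2 - 6*r - 8) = r*(r + 1)*(r^2 + 2*r - 8) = r*(r - 2)*(r + 1)*(r + 4)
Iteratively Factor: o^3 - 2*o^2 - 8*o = (o)*(o^2 - 2*o - 8) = o*(o + 2)*(o - 4)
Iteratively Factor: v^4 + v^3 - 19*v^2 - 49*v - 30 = (v - 5)*(v^3 + 6*v^2 + 11*v + 6) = (v - 5)*(v + 3)*(v^2 + 3*v + 2) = (v - 5)*(v + 2)*(v + 3)*(v + 1)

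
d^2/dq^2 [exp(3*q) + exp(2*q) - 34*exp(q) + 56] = (9*exp(2*q) + 4*exp(q) - 34)*exp(q)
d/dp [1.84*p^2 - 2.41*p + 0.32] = 3.68*p - 2.41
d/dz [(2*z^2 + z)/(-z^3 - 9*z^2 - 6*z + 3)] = (2*z^4 + 2*z^3 - 3*z^2 + 12*z + 3)/(z^6 + 18*z^5 + 93*z^4 + 102*z^3 - 18*z^2 - 36*z + 9)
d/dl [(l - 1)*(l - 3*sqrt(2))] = 2*l - 3*sqrt(2) - 1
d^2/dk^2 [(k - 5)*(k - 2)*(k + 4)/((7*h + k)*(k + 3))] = 2*((7*h + k)^2*(k - 5)*(k - 2)*(k + 4) + 3*(7*h + k)^2*(k - 1)*(k + 3)^2 - (7*h + k)^2*(k + 3)*((k - 5)*(k - 2) + (k - 5)*(k + 4) + (k - 2)*(k + 4)) + (7*h + k)*(k - 5)*(k - 2)*(k + 3)*(k + 4) - (7*h + k)*(k + 3)^2*((k - 5)*(k - 2) + (k - 5)*(k + 4) + (k - 2)*(k + 4)) + (k - 5)*(k - 2)*(k + 3)^2*(k + 4))/((7*h + k)^3*(k + 3)^3)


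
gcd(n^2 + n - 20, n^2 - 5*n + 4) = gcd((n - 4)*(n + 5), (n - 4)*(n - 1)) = n - 4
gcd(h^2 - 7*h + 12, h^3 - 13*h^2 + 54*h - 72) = h^2 - 7*h + 12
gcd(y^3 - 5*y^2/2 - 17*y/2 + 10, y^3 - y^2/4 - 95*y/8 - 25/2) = y^2 - 3*y/2 - 10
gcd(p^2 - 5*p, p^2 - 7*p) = p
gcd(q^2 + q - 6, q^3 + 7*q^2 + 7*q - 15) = q + 3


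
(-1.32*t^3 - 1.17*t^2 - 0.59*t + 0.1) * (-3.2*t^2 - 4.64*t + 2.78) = 4.224*t^5 + 9.8688*t^4 + 3.6472*t^3 - 0.835*t^2 - 2.1042*t + 0.278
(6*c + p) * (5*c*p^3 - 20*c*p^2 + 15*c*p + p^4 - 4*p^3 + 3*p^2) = 30*c^2*p^3 - 120*c^2*p^2 + 90*c^2*p + 11*c*p^4 - 44*c*p^3 + 33*c*p^2 + p^5 - 4*p^4 + 3*p^3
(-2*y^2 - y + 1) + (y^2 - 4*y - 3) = -y^2 - 5*y - 2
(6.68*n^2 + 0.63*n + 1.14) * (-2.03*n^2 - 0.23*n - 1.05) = -13.5604*n^4 - 2.8153*n^3 - 9.4731*n^2 - 0.9237*n - 1.197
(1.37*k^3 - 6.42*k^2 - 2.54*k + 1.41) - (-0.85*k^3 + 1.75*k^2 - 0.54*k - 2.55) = 2.22*k^3 - 8.17*k^2 - 2.0*k + 3.96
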